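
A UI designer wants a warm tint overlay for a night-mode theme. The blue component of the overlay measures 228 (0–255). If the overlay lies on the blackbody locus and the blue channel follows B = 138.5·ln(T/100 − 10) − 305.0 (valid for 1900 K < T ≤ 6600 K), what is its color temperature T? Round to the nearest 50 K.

ln(t − 10) = (228 + 305.0) / 138.5 = 3.8484.
t − 10 = e^3.8484 = 46.917, so t = 56.917.
T = 100·t = 5692 K → 5700 K to the nearest 50 K.

5700 K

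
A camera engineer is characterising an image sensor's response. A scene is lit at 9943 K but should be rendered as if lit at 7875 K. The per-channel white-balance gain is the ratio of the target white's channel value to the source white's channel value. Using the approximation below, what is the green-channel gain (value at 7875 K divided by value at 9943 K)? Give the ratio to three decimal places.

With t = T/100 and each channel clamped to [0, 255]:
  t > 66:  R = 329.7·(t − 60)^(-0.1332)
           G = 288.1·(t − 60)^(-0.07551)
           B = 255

At 9943 K (t = 99.43):
  G = 288.1·(99.43 − 60)^(-0.07551) = 288.1·39.43^(-0.07551) = 288.1·0.75770 = 218.294.
At 7875 K (t = 78.75):
  G = 288.1·(78.75 − 60)^(-0.07551) = 288.1·18.75^(-0.07551) = 288.1·0.80145 = 230.897.
Gain = 230.897 / 218.294 = 1.0577 → 1.058.

1.058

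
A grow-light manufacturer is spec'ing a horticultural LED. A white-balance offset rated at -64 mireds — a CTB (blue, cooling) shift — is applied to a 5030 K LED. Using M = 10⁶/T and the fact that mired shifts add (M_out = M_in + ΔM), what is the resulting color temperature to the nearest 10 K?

7420 K

M_in = 10⁶/5030 = 198.81 mireds.
M_out = 198.81 + (-64) = 134.81 mireds.
T_out = 10⁶/134.81 = 7418.0 K → 7420 K.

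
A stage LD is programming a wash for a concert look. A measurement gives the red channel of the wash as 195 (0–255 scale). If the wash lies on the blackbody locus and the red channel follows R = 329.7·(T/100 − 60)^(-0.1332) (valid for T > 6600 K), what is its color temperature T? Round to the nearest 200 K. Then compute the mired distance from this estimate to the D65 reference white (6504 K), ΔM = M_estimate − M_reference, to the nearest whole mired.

(t − 60)^(-0.1332) = 195/329.7 = 0.59145.
t − 60 = 0.59145^(1/-0.1332) = 0.59145^(-7.508) = 51.564, so t = 111.564.
T = 100·t = 11156 K → 11200 K to the nearest 200 K.
M_estimate = 10⁶/11200 = 89.29; M_reference = 10⁶/6504 = 153.75.
ΔM = 89.29 − 153.75 = -64.47 → -64 mireds.

-64 mireds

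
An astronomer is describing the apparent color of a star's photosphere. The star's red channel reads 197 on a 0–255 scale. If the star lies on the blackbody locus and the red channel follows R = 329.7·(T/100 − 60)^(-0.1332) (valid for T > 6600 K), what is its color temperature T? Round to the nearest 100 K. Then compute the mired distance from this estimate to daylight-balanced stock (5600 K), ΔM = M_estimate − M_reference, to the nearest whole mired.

-86 mireds

(t − 60)^(-0.1332) = 197/329.7 = 0.59751.
t − 60 = 0.59751^(1/-0.1332) = 0.59751^(-7.508) = 47.761, so t = 107.761.
T = 100·t = 10776 K → 10800 K to the nearest 100 K.
M_estimate = 10⁶/10800 = 92.59; M_reference = 10⁶/5600 = 178.57.
ΔM = 92.59 − 178.57 = -85.98 → -86 mireds.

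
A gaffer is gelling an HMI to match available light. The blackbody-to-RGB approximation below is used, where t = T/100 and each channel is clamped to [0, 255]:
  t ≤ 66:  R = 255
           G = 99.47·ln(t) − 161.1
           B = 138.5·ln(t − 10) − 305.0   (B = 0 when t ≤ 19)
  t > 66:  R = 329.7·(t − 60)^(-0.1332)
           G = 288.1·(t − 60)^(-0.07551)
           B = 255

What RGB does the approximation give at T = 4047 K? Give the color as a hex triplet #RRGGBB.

#FFCFA8

t = 4047/100 = 40.47; the t ≤ 66 branch applies.
R = 255 by definition for t ≤ 66.
G = 99.47·ln 40.47 − 161.1 = 99.47·3.7006 − 161.1 = 206.995.
B = 138.5·ln(40.47 − 10) − 305.0 = 138.5·ln 30.47 − 305.0 = 138.5·3.4167 − 305.0 = 168.219.
Rounded: (255, 207, 168).
In hex: #FFCFA8.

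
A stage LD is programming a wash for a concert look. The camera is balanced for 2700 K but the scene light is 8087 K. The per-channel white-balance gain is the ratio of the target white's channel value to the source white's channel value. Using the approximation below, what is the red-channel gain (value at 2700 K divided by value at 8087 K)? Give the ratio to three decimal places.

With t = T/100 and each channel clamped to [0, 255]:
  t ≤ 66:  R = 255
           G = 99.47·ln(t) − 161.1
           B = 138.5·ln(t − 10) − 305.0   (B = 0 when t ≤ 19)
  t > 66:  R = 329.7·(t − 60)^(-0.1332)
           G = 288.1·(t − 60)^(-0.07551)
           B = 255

At 8087 K (t = 80.87):
  R = 329.7·(80.87 − 60)^(-0.1332) = 329.7·20.87^(-0.1332) = 329.7·0.66717 = 219.968.
At 2700 K (t = 27):
  R = 255 by definition for t ≤ 66.
Gain = 255.000 / 219.968 = 1.1593 → 1.159.

1.159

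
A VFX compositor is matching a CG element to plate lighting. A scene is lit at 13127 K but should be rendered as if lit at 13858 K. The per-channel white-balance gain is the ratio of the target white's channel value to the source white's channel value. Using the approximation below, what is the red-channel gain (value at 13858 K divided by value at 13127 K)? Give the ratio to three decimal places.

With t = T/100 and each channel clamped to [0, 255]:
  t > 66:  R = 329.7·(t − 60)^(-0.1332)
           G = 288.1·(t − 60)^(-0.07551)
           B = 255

At 13127 K (t = 131.27):
  R = 329.7·(131.27 − 60)^(-0.1332) = 329.7·71.27^(-0.1332) = 329.7·0.56649 = 186.772.
At 13858 K (t = 138.58):
  R = 329.7·(138.58 − 60)^(-0.1332) = 329.7·78.58^(-0.1332) = 329.7·0.55917 = 184.359.
Gain = 184.359 / 186.772 = 0.9871 → 0.987.

0.987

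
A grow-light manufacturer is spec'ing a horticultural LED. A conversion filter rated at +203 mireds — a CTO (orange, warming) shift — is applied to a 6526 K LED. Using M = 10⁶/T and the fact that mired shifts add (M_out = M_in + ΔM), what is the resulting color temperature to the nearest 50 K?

M_in = 10⁶/6526 = 153.23 mireds.
M_out = 153.23 + (+203) = 356.23 mireds.
T_out = 10⁶/356.23 = 2807.1 K → 2800 K.

2800 K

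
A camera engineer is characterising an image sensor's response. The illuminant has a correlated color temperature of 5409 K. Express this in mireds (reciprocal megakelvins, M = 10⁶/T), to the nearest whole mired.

185 mireds

M = 10⁶ / 5409 = 184.877 → 185 mireds.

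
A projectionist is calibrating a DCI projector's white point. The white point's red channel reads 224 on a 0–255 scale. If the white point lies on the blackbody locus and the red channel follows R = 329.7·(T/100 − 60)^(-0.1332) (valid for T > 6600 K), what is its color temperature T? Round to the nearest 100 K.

7800 K

(t − 60)^(-0.1332) = 224/329.7 = 0.67941.
t − 60 = 0.67941^(1/-0.1332) = 0.67941^(-7.508) = 18.209, so t = 78.209.
T = 100·t = 7821 K → 7800 K to the nearest 100 K.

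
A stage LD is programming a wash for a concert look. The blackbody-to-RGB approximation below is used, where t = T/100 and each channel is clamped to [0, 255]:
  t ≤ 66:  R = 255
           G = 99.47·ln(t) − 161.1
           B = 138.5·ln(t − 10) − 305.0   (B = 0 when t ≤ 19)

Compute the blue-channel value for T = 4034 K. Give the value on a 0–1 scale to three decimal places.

0.657

t = 4034/100 = 40.34; the t ≤ 66 branch applies.
B = 138.5·ln(40.34 − 10) − 305.0 = 138.5·ln 30.34 − 305.0 = 138.5·3.4125 − 305.0 = 167.627.
On a 0–1 scale: 167.627/255 = 0.6574 → 0.657.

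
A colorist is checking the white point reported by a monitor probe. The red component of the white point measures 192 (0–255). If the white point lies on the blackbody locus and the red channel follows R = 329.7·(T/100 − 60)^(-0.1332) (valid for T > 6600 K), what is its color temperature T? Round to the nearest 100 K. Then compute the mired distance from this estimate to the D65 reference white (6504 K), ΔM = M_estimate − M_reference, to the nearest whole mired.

(t − 60)^(-0.1332) = 192/329.7 = 0.58235.
t − 60 = 0.58235^(1/-0.1332) = 0.58235^(-7.508) = 57.929, so t = 117.929.
T = 100·t = 11793 K → 11800 K to the nearest 100 K.
M_estimate = 10⁶/11800 = 84.75; M_reference = 10⁶/6504 = 153.75.
ΔM = 84.75 − 153.75 = -69.01 → -69 mireds.

-69 mireds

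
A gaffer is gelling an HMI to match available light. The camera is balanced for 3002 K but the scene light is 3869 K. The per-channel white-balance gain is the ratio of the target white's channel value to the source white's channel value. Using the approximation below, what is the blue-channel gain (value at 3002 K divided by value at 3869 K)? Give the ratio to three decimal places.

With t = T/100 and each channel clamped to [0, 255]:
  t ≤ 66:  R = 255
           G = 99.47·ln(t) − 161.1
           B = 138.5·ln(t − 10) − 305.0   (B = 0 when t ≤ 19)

0.688

At 3869 K (t = 38.69):
  B = 138.5·ln(38.69 − 10) − 305.0 = 138.5·ln 28.69 − 305.0 = 138.5·3.3565 − 305.0 = 159.882.
At 3002 K (t = 30.02):
  B = 138.5·ln(30.02 − 10) − 305.0 = 138.5·ln 20.02 − 305.0 = 138.5·2.9967 − 305.0 = 110.047.
Gain = 110.047 / 159.882 = 0.6883 → 0.688.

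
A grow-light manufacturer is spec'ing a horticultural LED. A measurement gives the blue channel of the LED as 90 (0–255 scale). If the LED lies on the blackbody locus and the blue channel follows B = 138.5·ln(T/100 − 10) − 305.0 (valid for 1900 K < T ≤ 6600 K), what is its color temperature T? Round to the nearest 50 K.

2750 K

ln(t − 10) = (90 + 305.0) / 138.5 = 2.8520.
t − 10 = e^2.8520 = 17.322, so t = 27.322.
T = 100·t = 2732 K → 2750 K to the nearest 50 K.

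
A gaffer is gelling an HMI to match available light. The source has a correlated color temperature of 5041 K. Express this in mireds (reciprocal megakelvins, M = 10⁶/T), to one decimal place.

M = 10⁶ / 5041 = 198.373 → 198.4 mireds.

198.4 mireds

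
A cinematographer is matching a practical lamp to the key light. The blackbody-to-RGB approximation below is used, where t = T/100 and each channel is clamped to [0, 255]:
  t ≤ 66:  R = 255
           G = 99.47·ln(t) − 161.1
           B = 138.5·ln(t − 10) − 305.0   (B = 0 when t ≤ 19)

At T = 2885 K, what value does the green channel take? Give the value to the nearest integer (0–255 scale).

t = 2885/100 = 28.85; the t ≤ 66 branch applies.
G = 99.47·ln 28.85 − 161.1 = 99.47·3.3621 − 161.1 = 173.329.
Rounded: 173.

173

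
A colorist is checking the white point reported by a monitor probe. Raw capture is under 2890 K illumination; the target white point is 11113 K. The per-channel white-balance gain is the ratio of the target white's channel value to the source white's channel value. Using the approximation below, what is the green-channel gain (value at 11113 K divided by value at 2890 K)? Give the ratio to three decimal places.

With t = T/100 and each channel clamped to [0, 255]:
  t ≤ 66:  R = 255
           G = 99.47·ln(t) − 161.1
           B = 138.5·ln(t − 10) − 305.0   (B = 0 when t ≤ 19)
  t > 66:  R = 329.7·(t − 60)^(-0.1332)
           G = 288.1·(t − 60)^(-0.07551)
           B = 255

1.234

At 2890 K (t = 28.9):
  G = 99.47·ln 28.9 − 161.1 = 99.47·3.3638 − 161.1 = 173.501.
At 11113 K (t = 111.13):
  G = 288.1·(111.13 − 60)^(-0.07551) = 288.1·51.13^(-0.07551) = 288.1·0.74298 = 214.053.
Gain = 214.053 / 173.501 = 1.2337 → 1.234.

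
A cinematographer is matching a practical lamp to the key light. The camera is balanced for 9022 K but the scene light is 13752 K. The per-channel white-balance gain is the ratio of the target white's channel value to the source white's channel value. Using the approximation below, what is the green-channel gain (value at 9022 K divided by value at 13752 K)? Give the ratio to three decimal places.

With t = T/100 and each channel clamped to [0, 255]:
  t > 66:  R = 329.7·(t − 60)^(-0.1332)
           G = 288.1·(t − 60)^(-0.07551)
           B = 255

1.074

At 13752 K (t = 137.52):
  G = 288.1·(137.52 − 60)^(-0.07551) = 288.1·77.52^(-0.07551) = 288.1·0.72000 = 207.431.
At 9022 K (t = 90.22):
  G = 288.1·(90.22 − 60)^(-0.07551) = 288.1·30.22^(-0.07551) = 288.1·0.77308 = 222.724.
Gain = 222.724 / 207.431 = 1.0737 → 1.074.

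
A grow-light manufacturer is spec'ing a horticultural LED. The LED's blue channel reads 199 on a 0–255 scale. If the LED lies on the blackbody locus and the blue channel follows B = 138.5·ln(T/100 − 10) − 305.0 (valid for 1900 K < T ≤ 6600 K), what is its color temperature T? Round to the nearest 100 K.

ln(t − 10) = (199 + 305.0) / 138.5 = 3.6390.
t − 10 = e^3.6390 = 38.053, so t = 48.053.
T = 100·t = 4805 K → 4800 K to the nearest 100 K.

4800 K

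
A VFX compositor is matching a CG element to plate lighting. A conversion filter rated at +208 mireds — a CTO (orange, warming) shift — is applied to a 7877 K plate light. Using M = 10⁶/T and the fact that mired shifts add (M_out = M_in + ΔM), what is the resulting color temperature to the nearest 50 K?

M_in = 10⁶/7877 = 126.95 mireds.
M_out = 126.95 + (+208) = 334.95 mireds.
T_out = 10⁶/334.95 = 2985.5 K → 3000 K.

3000 K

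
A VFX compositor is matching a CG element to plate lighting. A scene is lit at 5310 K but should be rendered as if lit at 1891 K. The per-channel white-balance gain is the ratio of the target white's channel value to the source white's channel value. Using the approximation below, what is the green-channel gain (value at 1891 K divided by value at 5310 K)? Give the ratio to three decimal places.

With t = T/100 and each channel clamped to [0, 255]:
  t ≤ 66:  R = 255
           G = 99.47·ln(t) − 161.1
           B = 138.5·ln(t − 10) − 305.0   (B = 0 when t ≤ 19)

At 5310 K (t = 53.1):
  G = 99.47·ln 53.1 − 161.1 = 99.47·3.9722 − 161.1 = 234.012.
At 1891 K (t = 18.91):
  G = 99.47·ln 18.91 − 161.1 = 99.47·2.9397 − 161.1 = 131.311.
Gain = 131.311 / 234.012 = 0.5611 → 0.561.

0.561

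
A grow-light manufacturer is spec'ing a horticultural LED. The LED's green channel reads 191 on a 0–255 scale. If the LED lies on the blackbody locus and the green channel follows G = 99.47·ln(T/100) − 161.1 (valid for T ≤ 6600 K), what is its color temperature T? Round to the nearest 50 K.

ln t = (191 + 161.1) / 99.47 = 3.5398.
t = e^3.5398 = 34.459.
T = 100·t = 3446 K → 3450 K to the nearest 50 K.

3450 K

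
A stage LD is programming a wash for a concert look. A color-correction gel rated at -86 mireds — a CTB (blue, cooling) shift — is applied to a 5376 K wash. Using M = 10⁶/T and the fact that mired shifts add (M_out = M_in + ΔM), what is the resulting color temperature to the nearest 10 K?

M_in = 10⁶/5376 = 186.01 mireds.
M_out = 186.01 + (-86) = 100.01 mireds.
T_out = 10⁶/100.01 = 9998.8 K → 10000 K.

10000 K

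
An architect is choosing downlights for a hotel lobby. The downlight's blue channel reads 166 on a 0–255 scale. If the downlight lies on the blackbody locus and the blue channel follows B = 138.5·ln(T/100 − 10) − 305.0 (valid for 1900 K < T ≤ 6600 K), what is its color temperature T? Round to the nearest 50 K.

ln(t − 10) = (166 + 305.0) / 138.5 = 3.4007.
t − 10 = e^3.4007 = 29.986, so t = 39.986.
T = 100·t = 3999 K → 4000 K to the nearest 50 K.

4000 K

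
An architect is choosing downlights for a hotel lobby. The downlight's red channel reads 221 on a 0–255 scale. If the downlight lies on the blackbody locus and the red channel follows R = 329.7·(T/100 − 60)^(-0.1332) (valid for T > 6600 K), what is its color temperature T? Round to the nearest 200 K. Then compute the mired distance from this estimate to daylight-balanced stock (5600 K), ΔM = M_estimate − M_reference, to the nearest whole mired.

-54 mireds

(t − 60)^(-0.1332) = 221/329.7 = 0.67031.
t − 60 = 0.67031^(1/-0.1332) = 0.67031^(-7.508) = 20.149, so t = 80.149.
T = 100·t = 8015 K → 8000 K to the nearest 200 K.
M_estimate = 10⁶/8000 = 125.00; M_reference = 10⁶/5600 = 178.57.
ΔM = 125.00 − 178.57 = -53.57 → -54 mireds.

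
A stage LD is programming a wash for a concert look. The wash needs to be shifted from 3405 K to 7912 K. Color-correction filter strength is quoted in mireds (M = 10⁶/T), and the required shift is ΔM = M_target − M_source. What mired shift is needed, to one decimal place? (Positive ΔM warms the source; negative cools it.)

-167.3 mireds

M_source = 10⁶/3405 = 293.686; M_target = 10⁶/7912 = 126.390.
ΔM = 126.390 − 293.686 = -167.295 → -167.3 mireds, a cooling shift.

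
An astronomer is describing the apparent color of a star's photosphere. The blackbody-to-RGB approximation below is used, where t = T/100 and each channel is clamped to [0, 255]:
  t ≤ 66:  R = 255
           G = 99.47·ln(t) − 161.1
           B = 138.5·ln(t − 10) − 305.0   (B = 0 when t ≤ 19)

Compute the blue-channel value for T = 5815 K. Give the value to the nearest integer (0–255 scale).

232

t = 5815/100 = 58.15; the t ≤ 66 branch applies.
B = 138.5·ln(58.15 − 10) − 305.0 = 138.5·ln 48.15 − 305.0 = 138.5·3.8743 − 305.0 = 231.593.
Rounded: 232.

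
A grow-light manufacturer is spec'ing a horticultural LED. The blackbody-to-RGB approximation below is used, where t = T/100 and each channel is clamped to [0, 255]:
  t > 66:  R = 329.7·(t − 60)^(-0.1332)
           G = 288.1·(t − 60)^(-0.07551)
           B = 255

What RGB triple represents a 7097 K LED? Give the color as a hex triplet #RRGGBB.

t = 7097/100 = 70.97; the t > 66 branch applies.
R = 329.7·(70.97 − 60)^(-0.1332) = 329.7·10.97^(-0.1332) = 329.7·0.72685 = 239.642.
G = 288.1·(70.97 − 60)^(-0.07551) = 288.1·10.97^(-0.07551) = 288.1·0.83455 = 240.435.
B = 255 by definition for t > 66.
Rounded: (240, 240, 255).
In hex: #F0F0FF.

#F0F0FF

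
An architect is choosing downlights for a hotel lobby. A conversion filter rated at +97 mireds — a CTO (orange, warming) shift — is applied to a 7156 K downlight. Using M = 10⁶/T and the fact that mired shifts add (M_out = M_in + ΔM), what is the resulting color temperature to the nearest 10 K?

4220 K

M_in = 10⁶/7156 = 139.74 mireds.
M_out = 139.74 + (+97) = 236.74 mireds.
T_out = 10⁶/236.74 = 4224.0 K → 4220 K.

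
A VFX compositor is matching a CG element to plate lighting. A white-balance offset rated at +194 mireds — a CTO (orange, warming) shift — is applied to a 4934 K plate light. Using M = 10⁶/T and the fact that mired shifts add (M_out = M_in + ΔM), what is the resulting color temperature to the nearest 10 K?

2520 K

M_in = 10⁶/4934 = 202.68 mireds.
M_out = 202.68 + (+194) = 396.68 mireds.
T_out = 10⁶/396.68 = 2521.0 K → 2520 K.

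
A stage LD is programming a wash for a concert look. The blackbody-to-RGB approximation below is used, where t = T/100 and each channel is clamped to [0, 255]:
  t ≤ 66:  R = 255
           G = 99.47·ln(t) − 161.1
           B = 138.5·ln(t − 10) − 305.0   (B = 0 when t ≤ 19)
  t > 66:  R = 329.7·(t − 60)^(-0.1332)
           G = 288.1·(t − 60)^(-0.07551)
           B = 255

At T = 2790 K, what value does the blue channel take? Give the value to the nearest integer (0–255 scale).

95

t = 2790/100 = 27.9; the t ≤ 66 branch applies.
B = 138.5·ln(27.9 − 10) − 305.0 = 138.5·ln 17.9 − 305.0 = 138.5·2.8848 − 305.0 = 94.545.
Rounded: 95.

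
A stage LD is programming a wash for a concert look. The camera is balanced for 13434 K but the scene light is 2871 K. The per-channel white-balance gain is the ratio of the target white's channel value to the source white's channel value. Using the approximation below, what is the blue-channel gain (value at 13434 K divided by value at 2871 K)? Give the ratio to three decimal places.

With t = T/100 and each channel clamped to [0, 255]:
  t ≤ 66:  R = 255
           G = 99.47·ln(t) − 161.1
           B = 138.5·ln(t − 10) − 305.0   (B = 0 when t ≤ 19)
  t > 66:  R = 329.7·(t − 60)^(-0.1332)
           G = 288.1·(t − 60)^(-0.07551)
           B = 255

2.533

At 2871 K (t = 28.71):
  B = 138.5·ln(28.71 − 10) − 305.0 = 138.5·ln 18.71 − 305.0 = 138.5·2.9291 − 305.0 = 100.675.
At 13434 K (t = 134.34):
  B = 255 by definition for t > 66.
Gain = 255.000 / 100.675 = 2.5329 → 2.533.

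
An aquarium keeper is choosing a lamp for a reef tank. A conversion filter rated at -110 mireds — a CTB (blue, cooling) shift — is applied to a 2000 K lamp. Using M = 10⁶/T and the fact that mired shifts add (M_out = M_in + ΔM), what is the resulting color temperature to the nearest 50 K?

2550 K

M_in = 10⁶/2000 = 500.00 mireds.
M_out = 500.00 + (-110) = 390.00 mireds.
T_out = 10⁶/390.00 = 2564.1 K → 2550 K.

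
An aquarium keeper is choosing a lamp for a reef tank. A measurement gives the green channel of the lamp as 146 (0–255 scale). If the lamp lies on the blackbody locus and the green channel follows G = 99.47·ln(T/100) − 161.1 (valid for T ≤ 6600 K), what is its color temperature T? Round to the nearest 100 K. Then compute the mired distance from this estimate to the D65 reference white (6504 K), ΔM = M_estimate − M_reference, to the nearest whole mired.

+301 mireds

ln t = (146 + 161.1) / 99.47 = 3.0874.
t = e^3.0874 = 21.919.
T = 100·t = 2192 K → 2200 K to the nearest 100 K.
M_estimate = 10⁶/2200 = 454.55; M_reference = 10⁶/6504 = 153.75.
ΔM = 454.55 − 153.75 = 300.79 → +301 mireds.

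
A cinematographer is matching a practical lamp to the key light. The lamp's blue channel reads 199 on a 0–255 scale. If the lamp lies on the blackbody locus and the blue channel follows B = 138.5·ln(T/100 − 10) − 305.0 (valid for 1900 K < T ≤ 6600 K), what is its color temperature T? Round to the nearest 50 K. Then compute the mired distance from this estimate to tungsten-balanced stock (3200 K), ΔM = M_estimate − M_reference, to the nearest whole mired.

ln(t − 10) = (199 + 305.0) / 138.5 = 3.6390.
t − 10 = e^3.6390 = 38.053, so t = 48.053.
T = 100·t = 4805 K → 4800 K to the nearest 50 K.
M_estimate = 10⁶/4800 = 208.33; M_reference = 10⁶/3200 = 312.50.
ΔM = 208.33 − 312.50 = -104.17 → -104 mireds.

-104 mireds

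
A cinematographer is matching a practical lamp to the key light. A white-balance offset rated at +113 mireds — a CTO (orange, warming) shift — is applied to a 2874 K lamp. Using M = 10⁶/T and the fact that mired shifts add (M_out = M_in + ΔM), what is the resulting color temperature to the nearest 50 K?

2150 K

M_in = 10⁶/2874 = 347.95 mireds.
M_out = 347.95 + (+113) = 460.95 mireds.
T_out = 10⁶/460.95 = 2169.4 K → 2150 K.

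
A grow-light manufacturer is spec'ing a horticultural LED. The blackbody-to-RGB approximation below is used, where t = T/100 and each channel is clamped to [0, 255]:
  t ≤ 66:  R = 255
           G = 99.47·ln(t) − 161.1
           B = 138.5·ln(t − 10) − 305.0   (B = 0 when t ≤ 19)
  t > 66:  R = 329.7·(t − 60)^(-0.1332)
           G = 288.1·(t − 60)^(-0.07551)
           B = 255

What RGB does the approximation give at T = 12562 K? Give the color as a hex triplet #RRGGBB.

#BDD2FF

t = 12562/100 = 125.62; the t > 66 branch applies.
R = 329.7·(125.62 − 60)^(-0.1332) = 329.7·65.62^(-0.1332) = 329.7·0.57276 = 188.838.
G = 288.1·(125.62 − 60)^(-0.07551) = 288.1·65.62^(-0.07551) = 288.1·0.72911 = 210.058.
B = 255 by definition for t > 66.
Rounded: (189, 210, 255).
In hex: #BDD2FF.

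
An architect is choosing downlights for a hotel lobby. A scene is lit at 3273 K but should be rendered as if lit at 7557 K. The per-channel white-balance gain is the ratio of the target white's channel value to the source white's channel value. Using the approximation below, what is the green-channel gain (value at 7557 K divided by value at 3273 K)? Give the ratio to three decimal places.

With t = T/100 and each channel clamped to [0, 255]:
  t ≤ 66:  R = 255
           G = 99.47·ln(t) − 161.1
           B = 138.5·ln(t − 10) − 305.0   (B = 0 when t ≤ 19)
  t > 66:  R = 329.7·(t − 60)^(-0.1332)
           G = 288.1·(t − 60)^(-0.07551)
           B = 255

1.260

At 3273 K (t = 32.73):
  G = 99.47·ln 32.73 − 161.1 = 99.47·3.4883 − 161.1 = 185.880.
At 7557 K (t = 75.57):
  G = 288.1·(75.57 − 60)^(-0.07551) = 288.1·15.57^(-0.07551) = 288.1·0.81277 = 234.160.
Gain = 234.160 / 185.880 = 1.2597 → 1.260.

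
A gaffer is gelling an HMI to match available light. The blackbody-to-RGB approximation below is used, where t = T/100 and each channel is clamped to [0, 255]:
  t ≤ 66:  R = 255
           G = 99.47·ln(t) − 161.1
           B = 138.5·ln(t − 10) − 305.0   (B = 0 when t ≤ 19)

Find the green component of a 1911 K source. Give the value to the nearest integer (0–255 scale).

t = 1911/100 = 19.11; the t ≤ 66 branch applies.
G = 99.47·ln 19.11 − 161.1 = 99.47·2.9502 − 161.1 = 132.358.
Rounded: 132.

132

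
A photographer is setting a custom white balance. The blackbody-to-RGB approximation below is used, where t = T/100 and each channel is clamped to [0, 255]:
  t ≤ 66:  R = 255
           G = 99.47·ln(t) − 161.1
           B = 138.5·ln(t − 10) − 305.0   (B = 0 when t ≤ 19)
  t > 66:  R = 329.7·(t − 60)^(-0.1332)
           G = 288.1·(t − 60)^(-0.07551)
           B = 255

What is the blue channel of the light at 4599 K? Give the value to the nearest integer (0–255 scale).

191

t = 4599/100 = 45.99; the t ≤ 66 branch applies.
B = 138.5·ln(45.99 − 10) − 305.0 = 138.5·ln 35.99 − 305.0 = 138.5·3.5832 − 305.0 = 191.279.
Rounded: 191.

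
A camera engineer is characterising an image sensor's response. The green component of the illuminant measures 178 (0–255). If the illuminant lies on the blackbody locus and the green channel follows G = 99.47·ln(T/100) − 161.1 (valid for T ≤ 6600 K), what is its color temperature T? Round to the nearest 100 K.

ln t = (178 + 161.1) / 99.47 = 3.4091.
t = e^3.4091 = 30.237.
T = 100·t = 3024 K → 3000 K to the nearest 100 K.

3000 K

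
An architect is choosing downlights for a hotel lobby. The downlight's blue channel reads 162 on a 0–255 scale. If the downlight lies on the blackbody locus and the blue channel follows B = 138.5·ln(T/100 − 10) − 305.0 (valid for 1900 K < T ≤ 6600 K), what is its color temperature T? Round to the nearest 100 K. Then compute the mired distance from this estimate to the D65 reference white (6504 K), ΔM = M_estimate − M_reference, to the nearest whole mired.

ln(t − 10) = (162 + 305.0) / 138.5 = 3.3718.
t − 10 = e^3.3718 = 29.132, so t = 39.132.
T = 100·t = 3913 K → 3900 K to the nearest 100 K.
M_estimate = 10⁶/3900 = 256.41; M_reference = 10⁶/6504 = 153.75.
ΔM = 256.41 − 153.75 = 102.66 → +103 mireds.

+103 mireds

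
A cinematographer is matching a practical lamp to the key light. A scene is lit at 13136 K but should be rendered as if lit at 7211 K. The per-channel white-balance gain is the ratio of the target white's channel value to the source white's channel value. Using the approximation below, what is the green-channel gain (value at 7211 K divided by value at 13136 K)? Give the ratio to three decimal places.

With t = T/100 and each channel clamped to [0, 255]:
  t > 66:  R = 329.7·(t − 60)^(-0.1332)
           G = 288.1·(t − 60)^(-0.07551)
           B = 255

1.143

At 13136 K (t = 131.36):
  G = 288.1·(131.36 − 60)^(-0.07551) = 288.1·71.36^(-0.07551) = 288.1·0.72451 = 208.732.
At 7211 K (t = 72.11):
  G = 288.1·(72.11 − 60)^(-0.07551) = 288.1·12.11^(-0.07551) = 288.1·0.82835 = 238.646.
Gain = 238.646 / 208.732 = 1.1433 → 1.143.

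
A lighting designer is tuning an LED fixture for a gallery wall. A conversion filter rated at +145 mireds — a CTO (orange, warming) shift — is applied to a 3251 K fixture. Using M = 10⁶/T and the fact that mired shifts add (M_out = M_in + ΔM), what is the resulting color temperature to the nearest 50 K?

2200 K

M_in = 10⁶/3251 = 307.60 mireds.
M_out = 307.60 + (+145) = 452.60 mireds.
T_out = 10⁶/452.60 = 2209.5 K → 2200 K.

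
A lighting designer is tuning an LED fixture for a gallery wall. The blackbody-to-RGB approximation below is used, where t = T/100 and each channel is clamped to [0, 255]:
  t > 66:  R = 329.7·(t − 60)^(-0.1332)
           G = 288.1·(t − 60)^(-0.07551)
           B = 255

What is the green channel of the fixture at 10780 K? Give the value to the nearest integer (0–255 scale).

t = 10780/100 = 107.8; the t > 66 branch applies.
G = 288.1·(107.8 − 60)^(-0.07551) = 288.1·47.8^(-0.07551) = 288.1·0.74677 = 215.144.
Rounded: 215.

215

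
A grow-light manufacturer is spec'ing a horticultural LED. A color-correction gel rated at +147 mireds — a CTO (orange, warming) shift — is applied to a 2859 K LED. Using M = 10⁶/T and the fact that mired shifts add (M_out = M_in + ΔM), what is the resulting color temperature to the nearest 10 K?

M_in = 10⁶/2859 = 349.77 mireds.
M_out = 349.77 + (+147) = 496.77 mireds.
T_out = 10⁶/496.77 = 2013.0 K → 2010 K.

2010 K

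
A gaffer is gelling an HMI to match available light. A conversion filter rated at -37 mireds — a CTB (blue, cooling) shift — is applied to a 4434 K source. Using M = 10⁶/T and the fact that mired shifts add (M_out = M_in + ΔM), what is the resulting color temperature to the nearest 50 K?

5300 K

M_in = 10⁶/4434 = 225.53 mireds.
M_out = 225.53 + (-37) = 188.53 mireds.
T_out = 10⁶/188.53 = 5304.2 K → 5300 K.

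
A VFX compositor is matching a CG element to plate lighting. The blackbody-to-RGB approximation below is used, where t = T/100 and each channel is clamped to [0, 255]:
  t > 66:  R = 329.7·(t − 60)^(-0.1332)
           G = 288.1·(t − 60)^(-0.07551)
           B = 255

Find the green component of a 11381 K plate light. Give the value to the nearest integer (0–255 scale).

t = 11381/100 = 113.81; the t > 66 branch applies.
G = 288.1·(113.81 − 60)^(-0.07551) = 288.1·53.81^(-0.07551) = 288.1·0.74012 = 213.229.
Rounded: 213.

213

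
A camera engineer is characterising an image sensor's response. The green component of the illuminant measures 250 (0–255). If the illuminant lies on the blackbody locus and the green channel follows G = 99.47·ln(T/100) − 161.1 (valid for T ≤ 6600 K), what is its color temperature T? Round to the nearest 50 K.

6250 K

ln t = (250 + 161.1) / 99.47 = 4.1329.
t = e^4.1329 = 62.359.
T = 100·t = 6236 K → 6250 K to the nearest 50 K.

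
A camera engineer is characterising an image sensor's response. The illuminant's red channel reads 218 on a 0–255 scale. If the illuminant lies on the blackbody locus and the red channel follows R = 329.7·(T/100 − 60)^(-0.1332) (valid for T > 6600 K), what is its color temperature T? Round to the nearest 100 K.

(t − 60)^(-0.1332) = 218/329.7 = 0.66121.
t − 60 = 0.66121^(1/-0.1332) = 0.66121^(-7.508) = 22.326, so t = 82.326.
T = 100·t = 8233 K → 8200 K to the nearest 100 K.

8200 K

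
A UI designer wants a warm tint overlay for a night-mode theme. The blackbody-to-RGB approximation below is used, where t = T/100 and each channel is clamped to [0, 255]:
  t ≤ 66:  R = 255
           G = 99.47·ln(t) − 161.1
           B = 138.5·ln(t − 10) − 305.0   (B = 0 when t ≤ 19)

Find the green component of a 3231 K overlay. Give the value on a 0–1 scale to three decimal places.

0.724

t = 3231/100 = 32.31; the t ≤ 66 branch applies.
G = 99.47·ln 32.31 − 161.1 = 99.47·3.4754 − 161.1 = 184.596.
On a 0–1 scale: 184.596/255 = 0.7239 → 0.724.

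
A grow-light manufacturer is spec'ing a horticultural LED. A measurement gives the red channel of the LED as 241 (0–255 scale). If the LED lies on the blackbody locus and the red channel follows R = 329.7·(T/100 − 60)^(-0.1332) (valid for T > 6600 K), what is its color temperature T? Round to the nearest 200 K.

7000 K

(t − 60)^(-0.1332) = 241/329.7 = 0.73097.
t − 60 = 0.73097^(1/-0.1332) = 0.73097^(-7.508) = 10.514, so t = 70.514.
T = 100·t = 7051 K → 7000 K to the nearest 200 K.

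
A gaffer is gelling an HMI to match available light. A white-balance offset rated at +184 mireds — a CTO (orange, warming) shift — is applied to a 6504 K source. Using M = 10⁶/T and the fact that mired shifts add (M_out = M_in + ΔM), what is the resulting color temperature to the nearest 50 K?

M_in = 10⁶/6504 = 153.75 mireds.
M_out = 153.75 + (+184) = 337.75 mireds.
T_out = 10⁶/337.75 = 2960.8 K → 2950 K.

2950 K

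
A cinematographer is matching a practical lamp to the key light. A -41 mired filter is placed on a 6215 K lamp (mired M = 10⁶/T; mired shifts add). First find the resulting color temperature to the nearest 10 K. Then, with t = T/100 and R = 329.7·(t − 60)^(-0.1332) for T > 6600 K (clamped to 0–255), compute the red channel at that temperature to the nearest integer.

M_in = 10⁶/6215 = 160.90; M_out = 160.90 + (-41) = 119.90.
T_out = 10⁶/119.90 = 8340.2 K → 8340 K; t = 83.4.
R = 329.7·(83.4 − 60)^(-0.1332) = 329.7·23.4^(-0.1332) = 329.7·0.65708 = 216.640.
Rounded: 217.

217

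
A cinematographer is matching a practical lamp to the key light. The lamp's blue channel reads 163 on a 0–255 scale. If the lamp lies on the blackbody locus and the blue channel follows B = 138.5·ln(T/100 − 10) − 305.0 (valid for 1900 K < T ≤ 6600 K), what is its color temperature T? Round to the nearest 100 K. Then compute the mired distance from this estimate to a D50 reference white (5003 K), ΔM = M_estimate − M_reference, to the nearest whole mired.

ln(t − 10) = (163 + 305.0) / 138.5 = 3.3791.
t − 10 = e^3.3791 = 29.343, so t = 39.343.
T = 100·t = 3934 K → 3900 K to the nearest 100 K.
M_estimate = 10⁶/3900 = 256.41; M_reference = 10⁶/5003 = 199.88.
ΔM = 256.41 − 199.88 = 56.53 → +57 mireds.

+57 mireds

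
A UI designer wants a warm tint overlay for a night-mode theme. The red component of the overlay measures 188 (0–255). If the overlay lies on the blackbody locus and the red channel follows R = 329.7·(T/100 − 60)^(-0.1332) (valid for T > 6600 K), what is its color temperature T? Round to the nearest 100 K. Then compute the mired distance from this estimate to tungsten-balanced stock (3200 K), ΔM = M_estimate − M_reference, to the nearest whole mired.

-234 mireds

(t − 60)^(-0.1332) = 188/329.7 = 0.57022.
t − 60 = 0.57022^(1/-0.1332) = 0.57022^(-7.508) = 67.848, so t = 127.848.
T = 100·t = 12785 K → 12800 K to the nearest 100 K.
M_estimate = 10⁶/12800 = 78.12; M_reference = 10⁶/3200 = 312.50.
ΔM = 78.12 − 312.50 = -234.38 → -234 mireds.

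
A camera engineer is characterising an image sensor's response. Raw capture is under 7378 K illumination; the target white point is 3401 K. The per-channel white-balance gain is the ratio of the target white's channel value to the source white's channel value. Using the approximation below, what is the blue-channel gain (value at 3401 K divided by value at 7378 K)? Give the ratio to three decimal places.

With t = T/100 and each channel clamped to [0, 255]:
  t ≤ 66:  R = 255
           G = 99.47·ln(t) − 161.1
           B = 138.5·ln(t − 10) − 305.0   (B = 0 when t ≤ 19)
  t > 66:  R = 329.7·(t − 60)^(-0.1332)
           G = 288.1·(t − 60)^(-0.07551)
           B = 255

0.530

At 7378 K (t = 73.78):
  B = 255 by definition for t > 66.
At 3401 K (t = 34.01):
  B = 138.5·ln(34.01 − 10) − 305.0 = 138.5·ln 24.01 − 305.0 = 138.5·3.1785 − 305.0 = 135.218.
Gain = 135.218 / 255.000 = 0.5303 → 0.530.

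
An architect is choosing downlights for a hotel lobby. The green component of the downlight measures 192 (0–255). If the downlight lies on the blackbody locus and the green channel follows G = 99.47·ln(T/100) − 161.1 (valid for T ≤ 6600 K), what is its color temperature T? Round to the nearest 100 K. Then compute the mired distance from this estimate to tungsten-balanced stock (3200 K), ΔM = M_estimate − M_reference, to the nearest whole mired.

ln t = (192 + 161.1) / 99.47 = 3.5498.
t = e^3.5498 = 34.807.
T = 100·t = 3481 K → 3500 K to the nearest 100 K.
M_estimate = 10⁶/3500 = 285.71; M_reference = 10⁶/3200 = 312.50.
ΔM = 285.71 − 312.50 = -26.79 → -27 mireds.

-27 mireds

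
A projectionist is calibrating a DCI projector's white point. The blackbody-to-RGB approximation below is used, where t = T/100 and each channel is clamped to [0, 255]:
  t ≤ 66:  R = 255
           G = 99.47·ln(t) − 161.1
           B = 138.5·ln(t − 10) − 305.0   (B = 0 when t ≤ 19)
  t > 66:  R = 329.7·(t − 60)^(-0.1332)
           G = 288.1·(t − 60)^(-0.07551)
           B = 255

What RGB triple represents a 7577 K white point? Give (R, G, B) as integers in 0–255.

(228, 234, 255)

t = 7577/100 = 75.77; the t > 66 branch applies.
R = 329.7·(75.77 − 60)^(-0.1332) = 329.7·15.77^(-0.1332) = 329.7·0.69255 = 228.333.
G = 288.1·(75.77 − 60)^(-0.07551) = 288.1·15.77^(-0.07551) = 288.1·0.81199 = 233.935.
B = 255 by definition for t > 66.
Rounded: (228, 234, 255).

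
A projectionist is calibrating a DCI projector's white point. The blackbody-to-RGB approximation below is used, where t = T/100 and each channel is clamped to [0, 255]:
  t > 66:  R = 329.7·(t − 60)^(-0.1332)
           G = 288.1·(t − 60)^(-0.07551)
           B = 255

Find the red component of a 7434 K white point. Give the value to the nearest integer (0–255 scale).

231

t = 7434/100 = 74.34; the t > 66 branch applies.
R = 329.7·(74.34 − 60)^(-0.1332) = 329.7·14.34^(-0.1332) = 329.7·0.70137 = 231.242.
Rounded: 231.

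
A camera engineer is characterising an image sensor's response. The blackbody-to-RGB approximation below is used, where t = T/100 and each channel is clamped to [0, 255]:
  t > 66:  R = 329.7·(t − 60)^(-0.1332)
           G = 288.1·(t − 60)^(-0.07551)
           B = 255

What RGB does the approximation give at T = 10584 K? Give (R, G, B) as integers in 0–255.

t = 10584/100 = 105.84; the t > 66 branch applies.
R = 329.7·(105.84 − 60)^(-0.1332) = 329.7·45.84^(-0.1332) = 329.7·0.60079 = 198.080.
G = 288.1·(105.84 − 60)^(-0.07551) = 288.1·45.84^(-0.07551) = 288.1·0.74913 = 215.825.
B = 255 by definition for t > 66.
Rounded: (198, 216, 255).

(198, 216, 255)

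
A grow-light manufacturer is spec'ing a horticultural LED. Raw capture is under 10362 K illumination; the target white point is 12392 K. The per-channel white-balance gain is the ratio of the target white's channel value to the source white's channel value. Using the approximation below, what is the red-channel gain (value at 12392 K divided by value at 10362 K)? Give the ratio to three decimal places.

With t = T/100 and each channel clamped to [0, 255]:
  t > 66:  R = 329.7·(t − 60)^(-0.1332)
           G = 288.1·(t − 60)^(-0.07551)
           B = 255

0.950

At 10362 K (t = 103.62):
  R = 329.7·(103.62 − 60)^(-0.1332) = 329.7·43.62^(-0.1332) = 329.7·0.60478 = 199.394.
At 12392 K (t = 123.92):
  R = 329.7·(123.92 − 60)^(-0.1332) = 329.7·63.92^(-0.1332) = 329.7·0.57476 = 189.500.
Gain = 189.500 / 199.394 = 0.9504 → 0.950.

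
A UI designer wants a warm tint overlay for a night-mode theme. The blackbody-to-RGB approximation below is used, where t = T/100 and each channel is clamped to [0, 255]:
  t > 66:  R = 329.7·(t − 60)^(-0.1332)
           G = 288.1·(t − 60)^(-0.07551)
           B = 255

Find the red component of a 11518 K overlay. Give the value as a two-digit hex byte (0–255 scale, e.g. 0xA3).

t = 11518/100 = 115.18; the t > 66 branch applies.
R = 329.7·(115.18 − 60)^(-0.1332) = 329.7·55.18^(-0.1332) = 329.7·0.58613 = 193.247.
Rounded: 193; in hex, 0xC1.

0xC1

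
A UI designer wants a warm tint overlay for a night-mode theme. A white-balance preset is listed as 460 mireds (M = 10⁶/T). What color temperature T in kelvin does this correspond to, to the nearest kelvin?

2174 K

T = 10⁶ / 460 = 2173.91 K → 2174 K.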